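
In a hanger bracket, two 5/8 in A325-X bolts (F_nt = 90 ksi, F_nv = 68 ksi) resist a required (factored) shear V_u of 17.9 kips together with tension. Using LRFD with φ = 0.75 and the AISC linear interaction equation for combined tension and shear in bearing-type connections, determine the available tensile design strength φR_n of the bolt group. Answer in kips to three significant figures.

30.2 kips

A_b = π·0.625²/4 = 0.3068 in²; f_rv = 17.9 / (2 × 0.3068) = 29.17 ksi.
F'_nt = 1.3 F_nt − (F_nt / φF_nv) f_rv = 1.3·90 − (90/(0.75·68))·29.17 = 65.52 ksi, capped at F_nt → F'_nt = 65.52 ksi.
R_n = F'_nt · A_b · n = 65.52 × 0.3068 × 2 = 40.2 kips.
Design strength φR_n = 0.75 × 40.2 = 30.2 kips.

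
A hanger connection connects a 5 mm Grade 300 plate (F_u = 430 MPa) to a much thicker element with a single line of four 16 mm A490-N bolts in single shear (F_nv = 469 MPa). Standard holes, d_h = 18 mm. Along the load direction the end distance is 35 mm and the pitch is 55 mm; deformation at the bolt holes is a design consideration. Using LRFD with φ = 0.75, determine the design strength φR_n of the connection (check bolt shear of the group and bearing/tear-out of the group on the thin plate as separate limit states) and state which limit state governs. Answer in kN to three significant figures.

236 kN (bearing governs)

Bolt shear: A_b = π·16²/4 = 201.1 mm²; R_n = 469 × 201.1 × 4 × 1 / 1000 = 377.2 kN → 0.75 × 377.2 = 283 kN.
Bearing (1.2 l_c t F_u ≤ 2.4 d t F_u): upper limit = 2.4·16·5·430 / 1000 = 82.56 kN.
  Edge l_c = 35 − 18/2 = 26 → r_n = 67.08 kN; interior l_c = 55 − 18 = 37 → r_n = 82.56 kN.
  R_n,bearing = 1·67.08 + 3·82.56 = 314.8 kN → 0.75 × 314.8 = 236 kN.
Bearing governs: 236 kN.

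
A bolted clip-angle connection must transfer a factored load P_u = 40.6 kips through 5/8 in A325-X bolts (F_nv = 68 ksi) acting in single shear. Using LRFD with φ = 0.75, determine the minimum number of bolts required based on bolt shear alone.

A_b = π·0.625²/4 = 0.3068 in².
Per-bolt design strength φR_n = 0.75 × 68 × 0.3068 × 1 = 15.65 kips.
n ≥ 40.6 / 15.65 = 2.595 → use 3 bolts.

3 bolts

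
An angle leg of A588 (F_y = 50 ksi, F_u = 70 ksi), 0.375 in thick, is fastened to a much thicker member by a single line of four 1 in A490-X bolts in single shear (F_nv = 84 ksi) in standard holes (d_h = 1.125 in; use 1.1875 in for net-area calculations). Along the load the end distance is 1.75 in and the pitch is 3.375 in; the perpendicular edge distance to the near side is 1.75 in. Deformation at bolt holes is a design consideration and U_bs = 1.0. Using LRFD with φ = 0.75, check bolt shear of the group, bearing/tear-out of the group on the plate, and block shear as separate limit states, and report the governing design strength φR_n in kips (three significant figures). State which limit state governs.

Bolt shear: A_b = π·1²/4 = 0.7854 in²; R_n = 84 × 0.7854 × 4 × 1 = 263.9 kips → 0.75 × 263.9 = 198 kips.
Bearing: edge l_c = 1.188, r_n = 37.41 kips; interior l_c = 2.25, r_n = 63 kips; R_n = 37.41 + 3·63 = 226.4 kips → 170 kips.
Block shear: A_gv = 4.453, A_nv = 2.895, A_nt = 0.4336 in²; R_n = min(0.6F_uA_nv, 0.6F_yA_gv) + U_bs·F_u·A_nt = 151.9 kips → 114 kips.
Block shear governs: 114 kips.

114 kips (block shear governs)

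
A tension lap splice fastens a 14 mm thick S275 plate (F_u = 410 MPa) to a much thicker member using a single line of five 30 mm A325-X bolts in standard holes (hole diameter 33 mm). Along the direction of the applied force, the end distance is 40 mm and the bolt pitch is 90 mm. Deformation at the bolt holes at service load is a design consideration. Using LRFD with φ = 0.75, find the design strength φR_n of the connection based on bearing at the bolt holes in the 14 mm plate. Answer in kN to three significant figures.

Per bolt r_n = 1.2 l_c t F_u ≤ 2.4 d t F_u; upper limit = 2.4 × 30 × 14 × 410 / 1000 = 413.3 kN.
Edge bolt: l_c = 40 − 33/2 = 23.5 mm → 1.2 × 23.5 × 14 × 410 / 1000 = 161.9 → r_n = 161.9 kN.
Interior bolts: l_c = 90 − 33 = 57 mm → 1.2 × 57 × 14 × 410 / 1000 = 392.6 → r_n = 392.6 kN.
R_n = 1 × 161.9 + 4 × 392.6 = 1732 kN.
Design strength φR_n = 0.75 × 1732 = 1300 kN.

1300 kN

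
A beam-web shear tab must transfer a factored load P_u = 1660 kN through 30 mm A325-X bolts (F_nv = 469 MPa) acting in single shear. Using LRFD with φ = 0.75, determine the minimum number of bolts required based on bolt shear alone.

7 bolts

A_b = π·30²/4 = 706.9 mm².
Per-bolt design strength φR_n = 0.75 × 469 × 706.9 × 1 / 1000 = 248.6 kN.
n ≥ 1660 / 248.6 = 6.676 → use 7 bolts.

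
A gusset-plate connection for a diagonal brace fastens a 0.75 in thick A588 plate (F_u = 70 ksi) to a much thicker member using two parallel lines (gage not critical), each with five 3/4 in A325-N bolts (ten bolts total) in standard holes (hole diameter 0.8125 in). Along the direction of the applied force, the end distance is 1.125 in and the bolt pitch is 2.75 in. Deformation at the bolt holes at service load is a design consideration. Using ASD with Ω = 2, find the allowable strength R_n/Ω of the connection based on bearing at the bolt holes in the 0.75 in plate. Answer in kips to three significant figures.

Per bolt r_n = 1.2 l_c t F_u ≤ 2.4 d t F_u; upper limit = 2.4 × 0.75 × 0.75 × 70 = 94.5 kips.
Edge bolt: l_c = 1.125 − 0.8125/2 = 0.7188 in → 1.2 × 0.7188 × 0.75 × 70 = 45.28 → r_n = 45.28 kips.
Interior bolts: l_c = 2.75 − 0.8125 = 1.938 in → 1.2 × 1.938 × 0.75 × 70 = 122.1 → r_n = 94.5 kips.
R_n = 2 × 45.28 + 8 × 94.5 = 846.6 kips.
Allowable strength R_n/Ω = 846.6 / 2 = 423 kips.

423 kips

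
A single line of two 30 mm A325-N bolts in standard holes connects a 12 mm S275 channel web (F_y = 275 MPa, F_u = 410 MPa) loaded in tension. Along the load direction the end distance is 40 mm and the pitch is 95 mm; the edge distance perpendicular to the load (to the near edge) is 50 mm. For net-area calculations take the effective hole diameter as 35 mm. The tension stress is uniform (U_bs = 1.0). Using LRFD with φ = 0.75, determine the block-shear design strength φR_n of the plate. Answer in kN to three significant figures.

Shear plane L_v = 40 + 1·95 = 135 mm; A_gv = 135 × 12 = 1620 mm².
A_nv = (135 − 1.5·35) × 12 = 990 mm².
A_nt = (50 − 0.5·35) × 12 = 390 mm².
0.6 F_u A_nv = 243.5 kN; 0.6 F_y A_gv = 267.3 kN → shear rupture governs the shear term.
R_n = 243.5 + 1.0 × 410 × 390 / 1000 = 403.4 kN.
Design strength φR_n = 0.75 × 403.4 = 303 kN.

303 kN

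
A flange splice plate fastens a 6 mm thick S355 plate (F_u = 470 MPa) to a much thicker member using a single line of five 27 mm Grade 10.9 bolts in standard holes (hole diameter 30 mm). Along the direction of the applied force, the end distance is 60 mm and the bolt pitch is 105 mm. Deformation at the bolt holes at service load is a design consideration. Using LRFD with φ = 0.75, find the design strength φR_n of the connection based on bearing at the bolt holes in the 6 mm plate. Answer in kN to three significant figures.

Per bolt r_n = 1.2 l_c t F_u ≤ 2.4 d t F_u; upper limit = 2.4 × 27 × 6 × 470 / 1000 = 182.7 kN.
Edge bolt: l_c = 60 − 30/2 = 45 mm → 1.2 × 45 × 6 × 470 / 1000 = 152.3 → r_n = 152.3 kN.
Interior bolts: l_c = 105 − 30 = 75 mm → 1.2 × 75 × 6 × 470 / 1000 = 253.8 → r_n = 182.7 kN.
R_n = 1 × 152.3 + 4 × 182.7 = 883.2 kN.
Design strength φR_n = 0.75 × 883.2 = 662 kN.

662 kN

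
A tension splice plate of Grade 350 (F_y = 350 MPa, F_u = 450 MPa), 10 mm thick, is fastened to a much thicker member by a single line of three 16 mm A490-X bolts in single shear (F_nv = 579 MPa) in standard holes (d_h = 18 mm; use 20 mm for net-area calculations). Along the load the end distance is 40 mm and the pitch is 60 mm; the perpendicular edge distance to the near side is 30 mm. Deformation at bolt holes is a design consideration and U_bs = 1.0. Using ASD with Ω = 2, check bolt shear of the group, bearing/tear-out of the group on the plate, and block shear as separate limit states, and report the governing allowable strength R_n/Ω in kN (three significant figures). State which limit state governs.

175 kN (bolt shear governs)

Bolt shear: A_b = π·16²/4 = 201.1 mm²; R_n = 579 × 201.1 × 3 × 1 / 1000 = 349.2 kN → 349.2 / 2 = 175 kN.
Bearing: edge l_c = 31, r_n = 167.4 kN; interior l_c = 42, r_n = 172.8 kN; R_n = 167.4 + 2·172.8 = 513 kN → 256 kN.
Block shear: A_gv = 1600, A_nv = 1100, A_nt = 200 mm²; R_n = min(0.6F_uA_nv, 0.6F_yA_gv) + U_bs·F_u·A_nt = 387 kN → 194 kN.
Bolt shear governs: 175 kN.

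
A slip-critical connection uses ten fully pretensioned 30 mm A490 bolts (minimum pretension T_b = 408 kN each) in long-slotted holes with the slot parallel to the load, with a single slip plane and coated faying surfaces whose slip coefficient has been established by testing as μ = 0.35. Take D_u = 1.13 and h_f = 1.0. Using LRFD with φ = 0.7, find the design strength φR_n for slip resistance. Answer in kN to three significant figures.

1130 kN

R_n = μ · D_u · h_f · T_b · n_s · n_b = 0.35 × 1.13 × 1.0 × 408 × 1 × 10 = 1614 kN.
Design strength φR_n = 0.7 × 1614 = 1130 kN.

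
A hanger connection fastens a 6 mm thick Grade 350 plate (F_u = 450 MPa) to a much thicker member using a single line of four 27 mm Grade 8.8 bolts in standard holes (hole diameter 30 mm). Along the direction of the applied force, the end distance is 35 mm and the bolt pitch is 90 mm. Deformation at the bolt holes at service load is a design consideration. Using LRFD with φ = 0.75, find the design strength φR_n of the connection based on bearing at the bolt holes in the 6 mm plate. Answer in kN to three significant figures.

442 kN

Per bolt r_n = 1.2 l_c t F_u ≤ 2.4 d t F_u; upper limit = 2.4 × 27 × 6 × 450 / 1000 = 175 kN.
Edge bolt: l_c = 35 − 30/2 = 20 mm → 1.2 × 20 × 6 × 450 / 1000 = 64.8 → r_n = 64.8 kN.
Interior bolts: l_c = 90 − 30 = 60 mm → 1.2 × 60 × 6 × 450 / 1000 = 194.4 → r_n = 175 kN.
R_n = 1 × 64.8 + 3 × 175 = 589.7 kN.
Design strength φR_n = 0.75 × 589.7 = 442 kN.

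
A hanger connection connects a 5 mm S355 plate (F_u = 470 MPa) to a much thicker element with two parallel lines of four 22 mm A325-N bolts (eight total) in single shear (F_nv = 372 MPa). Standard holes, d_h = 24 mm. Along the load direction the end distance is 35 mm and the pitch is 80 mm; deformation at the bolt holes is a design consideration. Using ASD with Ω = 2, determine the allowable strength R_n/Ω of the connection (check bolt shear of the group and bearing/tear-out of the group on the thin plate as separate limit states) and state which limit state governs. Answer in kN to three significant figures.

437 kN (bearing governs)

Bolt shear: A_b = π·22²/4 = 380.1 mm²; R_n = 372 × 380.1 × 8 × 1 / 1000 = 1131 kN → 1131 / 2 = 566 kN.
Bearing (1.2 l_c t F_u ≤ 2.4 d t F_u): upper limit = 2.4·22·5·470 / 1000 = 124.1 kN.
  Edge l_c = 35 − 24/2 = 23 → r_n = 64.86 kN; interior l_c = 80 − 24 = 56 → r_n = 124.1 kN.
  R_n,bearing = 2·64.86 + 6·124.1 = 874.2 kN → 874.2 / 2 = 437 kN.
Bearing governs: 437 kN.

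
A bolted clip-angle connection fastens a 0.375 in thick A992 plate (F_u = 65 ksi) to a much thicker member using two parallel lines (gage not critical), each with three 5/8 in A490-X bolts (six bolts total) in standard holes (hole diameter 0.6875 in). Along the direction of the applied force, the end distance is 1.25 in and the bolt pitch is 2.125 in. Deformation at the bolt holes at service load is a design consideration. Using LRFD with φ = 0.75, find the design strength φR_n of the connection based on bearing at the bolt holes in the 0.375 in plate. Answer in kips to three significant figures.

149 kips

Per bolt r_n = 1.2 l_c t F_u ≤ 2.4 d t F_u; upper limit = 2.4 × 0.625 × 0.375 × 65 = 36.56 kips.
Edge bolt: l_c = 1.25 − 0.6875/2 = 0.9062 in → 1.2 × 0.9062 × 0.375 × 65 = 26.51 → r_n = 26.51 kips.
Interior bolts: l_c = 2.125 − 0.6875 = 1.438 in → 1.2 × 1.438 × 0.375 × 65 = 42.05 → r_n = 36.56 kips.
R_n = 2 × 26.51 + 4 × 36.56 = 199.3 kips.
Design strength φR_n = 0.75 × 199.3 = 149 kips.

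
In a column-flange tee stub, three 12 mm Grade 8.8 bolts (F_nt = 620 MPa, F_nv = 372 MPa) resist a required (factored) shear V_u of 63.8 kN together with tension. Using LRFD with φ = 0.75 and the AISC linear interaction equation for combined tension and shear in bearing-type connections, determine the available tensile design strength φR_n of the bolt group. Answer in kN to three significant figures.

A_b = π·12²/4 = 113.1 mm²; f_rv = 63.8 × 1000 / (3 × 113.1) = 188 MPa.
F'_nt = 1.3 F_nt − (F_nt / φF_nv) f_rv = 1.3·620 − (620/(0.75·372))·188 = 388.1 MPa, capped at F_nt → F'_nt = 388.1 MPa.
R_n = F'_nt · A_b · n = 388.1 × 113.1 × 3 / 1000 = 131.7 kN.
Design strength φR_n = 0.75 × 131.7 = 98.8 kN.

98.8 kN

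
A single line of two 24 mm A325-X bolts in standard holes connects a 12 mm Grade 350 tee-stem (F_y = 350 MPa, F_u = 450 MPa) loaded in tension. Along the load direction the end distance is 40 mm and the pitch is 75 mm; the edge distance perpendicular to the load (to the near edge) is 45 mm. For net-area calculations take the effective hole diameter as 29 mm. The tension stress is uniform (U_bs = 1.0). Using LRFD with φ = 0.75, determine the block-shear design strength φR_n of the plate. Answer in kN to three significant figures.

297 kN

Shear plane L_v = 40 + 1·75 = 115 mm; A_gv = 115 × 12 = 1380 mm².
A_nv = (115 − 1.5·29) × 12 = 858 mm².
A_nt = (45 − 0.5·29) × 12 = 366 mm².
0.6 F_u A_nv = 231.7 kN; 0.6 F_y A_gv = 289.8 kN → shear rupture governs the shear term.
R_n = 231.7 + 1.0 × 450 × 366 / 1000 = 396.4 kN.
Design strength φR_n = 0.75 × 396.4 = 297 kN.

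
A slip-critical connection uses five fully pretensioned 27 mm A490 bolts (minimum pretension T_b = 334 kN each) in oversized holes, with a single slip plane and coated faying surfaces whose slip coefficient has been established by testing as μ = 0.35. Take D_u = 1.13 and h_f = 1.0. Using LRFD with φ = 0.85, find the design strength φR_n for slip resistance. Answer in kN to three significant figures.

561 kN

R_n = μ · D_u · h_f · T_b · n_s · n_b = 0.35 × 1.13 × 1.0 × 334 × 1 × 5 = 660.5 kN.
Design strength φR_n = 0.85 × 660.5 = 561 kN.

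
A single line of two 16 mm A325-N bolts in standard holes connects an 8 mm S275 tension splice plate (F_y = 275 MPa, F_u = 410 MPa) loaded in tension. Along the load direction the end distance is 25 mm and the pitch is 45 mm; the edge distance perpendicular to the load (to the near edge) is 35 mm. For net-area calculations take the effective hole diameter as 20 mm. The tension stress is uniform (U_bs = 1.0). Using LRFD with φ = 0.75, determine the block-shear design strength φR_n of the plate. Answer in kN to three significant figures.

121 kN

Shear plane L_v = 25 + 1·45 = 70 mm; A_gv = 70 × 8 = 560 mm².
A_nv = (70 − 1.5·20) × 8 = 320 mm².
A_nt = (35 − 0.5·20) × 8 = 200 mm².
0.6 F_u A_nv = 78.72 kN; 0.6 F_y A_gv = 92.4 kN → shear rupture governs the shear term.
R_n = 78.72 + 1.0 × 410 × 200 / 1000 = 160.7 kN.
Design strength φR_n = 0.75 × 160.7 = 121 kN.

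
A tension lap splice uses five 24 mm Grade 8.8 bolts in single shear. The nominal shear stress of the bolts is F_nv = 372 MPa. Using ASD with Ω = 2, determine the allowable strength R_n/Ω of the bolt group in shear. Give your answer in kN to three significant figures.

A_b = π × 24² / 4 = 452.4 mm².
R_n = F_nv · A_b · n · n_s = 372 × 452.4 × 5 × 1 / 1000 = 841.4 kN.
Allowable strength R_n/Ω = 841.4 / 2 = 421 kN.

421 kN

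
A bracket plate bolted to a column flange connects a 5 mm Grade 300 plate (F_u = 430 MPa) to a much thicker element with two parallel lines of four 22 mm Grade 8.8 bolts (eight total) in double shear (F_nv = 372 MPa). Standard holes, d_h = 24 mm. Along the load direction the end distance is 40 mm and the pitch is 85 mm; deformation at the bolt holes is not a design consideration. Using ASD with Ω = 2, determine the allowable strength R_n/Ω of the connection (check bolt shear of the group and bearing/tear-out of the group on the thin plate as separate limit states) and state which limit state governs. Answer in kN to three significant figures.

Bolt shear: A_b = π·22²/4 = 380.1 mm²; R_n = 372 × 380.1 × 8 × 2 / 1000 = 2263 kN → 2263 / 2 = 1130 kN.
Bearing (1.5 l_c t F_u ≤ 3.0 d t F_u): upper limit = 3.0·22·5·430 / 1000 = 141.9 kN.
  Edge l_c = 40 − 24/2 = 28 → r_n = 90.3 kN; interior l_c = 85 − 24 = 61 → r_n = 141.9 kN.
  R_n,bearing = 2·90.3 + 6·141.9 = 1032 kN → 1032 / 2 = 516 kN.
Bearing governs: 516 kN.

516 kN (bearing governs)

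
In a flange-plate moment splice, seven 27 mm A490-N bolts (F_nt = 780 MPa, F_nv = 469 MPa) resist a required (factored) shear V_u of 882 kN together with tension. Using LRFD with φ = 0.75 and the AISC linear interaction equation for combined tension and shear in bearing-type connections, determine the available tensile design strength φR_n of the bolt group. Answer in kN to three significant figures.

1580 kN

A_b = π·27²/4 = 572.6 mm²; f_rv = 882 × 1000 / (7 × 572.6) = 220.1 MPa.
F'_nt = 1.3 F_nt − (F_nt / φF_nv) f_rv = 1.3·780 − (780/(0.75·469))·220.1 = 526 MPa, capped at F_nt → F'_nt = 526 MPa.
R_n = F'_nt · A_b · n = 526 × 572.6 × 7 / 1000 = 2108 kN.
Design strength φR_n = 0.75 × 2108 = 1580 kN.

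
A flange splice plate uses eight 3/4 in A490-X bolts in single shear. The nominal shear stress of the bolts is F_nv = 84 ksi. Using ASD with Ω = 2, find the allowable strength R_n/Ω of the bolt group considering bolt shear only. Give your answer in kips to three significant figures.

148 kips

A_b = π × 0.75² / 4 = 0.4418 in².
R_n = F_nv · A_b · n · n_s = 84 × 0.4418 × 8 × 1 = 296.9 kips.
Allowable strength R_n/Ω = 296.9 / 2 = 148 kips.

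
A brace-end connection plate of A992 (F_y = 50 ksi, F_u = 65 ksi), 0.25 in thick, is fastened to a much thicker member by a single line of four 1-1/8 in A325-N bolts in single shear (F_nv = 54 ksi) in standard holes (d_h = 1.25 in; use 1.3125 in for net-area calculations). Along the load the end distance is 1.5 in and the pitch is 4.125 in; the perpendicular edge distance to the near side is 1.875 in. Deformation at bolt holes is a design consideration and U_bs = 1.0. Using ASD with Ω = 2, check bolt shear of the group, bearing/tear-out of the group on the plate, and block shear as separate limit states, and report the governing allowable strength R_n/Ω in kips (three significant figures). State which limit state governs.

55.1 kips (block shear governs)

Bolt shear: A_b = π·1.125²/4 = 0.994 in²; R_n = 54 × 0.994 × 4 × 1 = 214.7 kips → 214.7 / 2 = 107 kips.
Bearing: edge l_c = 0.875, r_n = 17.06 kips; interior l_c = 2.875, r_n = 43.87 kips; R_n = 17.06 + 3·43.87 = 148.7 kips → 74.3 kips.
Block shear: A_gv = 3.469, A_nv = 2.32, A_nt = 0.3047 in²; R_n = min(0.6F_uA_nv, 0.6F_yA_gv) + U_bs·F_u·A_nt = 110.3 kips → 55.1 kips.
Block shear governs: 55.1 kips.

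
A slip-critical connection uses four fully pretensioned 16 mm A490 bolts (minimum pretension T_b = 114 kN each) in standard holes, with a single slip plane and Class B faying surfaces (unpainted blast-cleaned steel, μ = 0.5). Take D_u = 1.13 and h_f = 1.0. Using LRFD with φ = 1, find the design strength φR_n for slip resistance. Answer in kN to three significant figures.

R_n = μ · D_u · h_f · T_b · n_s · n_b = 0.5 × 1.13 × 1.0 × 114 × 1 × 4 = 257.6 kN.
Design strength φR_n = 1 × 257.6 = 258 kN.

258 kN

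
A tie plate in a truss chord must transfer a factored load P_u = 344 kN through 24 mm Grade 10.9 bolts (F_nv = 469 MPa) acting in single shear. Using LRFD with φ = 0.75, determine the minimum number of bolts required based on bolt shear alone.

A_b = π·24²/4 = 452.4 mm².
Per-bolt design strength φR_n = 0.75 × 469 × 452.4 × 1 / 1000 = 159.1 kN.
n ≥ 344 / 159.1 = 2.162 → use 3 bolts.

3 bolts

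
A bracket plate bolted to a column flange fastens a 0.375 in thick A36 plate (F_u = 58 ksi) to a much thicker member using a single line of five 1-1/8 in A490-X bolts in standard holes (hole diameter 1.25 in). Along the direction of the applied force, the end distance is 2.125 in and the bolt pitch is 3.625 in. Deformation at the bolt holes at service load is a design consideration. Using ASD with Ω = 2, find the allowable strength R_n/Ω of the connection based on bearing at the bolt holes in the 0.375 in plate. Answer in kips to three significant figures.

Per bolt r_n = 1.2 l_c t F_u ≤ 2.4 d t F_u; upper limit = 2.4 × 1.125 × 0.375 × 58 = 58.72 kips.
Edge bolt: l_c = 2.125 − 1.25/2 = 1.5 in → 1.2 × 1.5 × 0.375 × 58 = 39.15 → r_n = 39.15 kips.
Interior bolts: l_c = 3.625 − 1.25 = 2.375 in → 1.2 × 2.375 × 0.375 × 58 = 61.99 → r_n = 58.72 kips.
R_n = 1 × 39.15 + 4 × 58.72 = 274 kips.
Allowable strength R_n/Ω = 274 / 2 = 137 kips.

137 kips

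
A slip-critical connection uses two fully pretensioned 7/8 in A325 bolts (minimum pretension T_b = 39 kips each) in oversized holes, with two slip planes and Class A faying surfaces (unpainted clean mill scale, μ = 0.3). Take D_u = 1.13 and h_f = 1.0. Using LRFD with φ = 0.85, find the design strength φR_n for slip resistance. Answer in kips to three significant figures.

R_n = μ · D_u · h_f · T_b · n_s · n_b = 0.3 × 1.13 × 1.0 × 39 × 2 × 2 = 52.88 kips.
Design strength φR_n = 0.85 × 52.88 = 45 kips.

45 kips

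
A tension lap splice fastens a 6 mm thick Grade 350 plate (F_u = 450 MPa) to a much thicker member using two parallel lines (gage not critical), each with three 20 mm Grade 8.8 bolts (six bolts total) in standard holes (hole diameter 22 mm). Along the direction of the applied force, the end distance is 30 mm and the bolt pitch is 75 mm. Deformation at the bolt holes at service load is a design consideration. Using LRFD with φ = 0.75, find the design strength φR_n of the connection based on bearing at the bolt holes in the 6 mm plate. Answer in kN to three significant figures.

481 kN

Per bolt r_n = 1.2 l_c t F_u ≤ 2.4 d t F_u; upper limit = 2.4 × 20 × 6 × 450 / 1000 = 129.6 kN.
Edge bolt: l_c = 30 − 22/2 = 19 mm → 1.2 × 19 × 6 × 450 / 1000 = 61.56 → r_n = 61.56 kN.
Interior bolts: l_c = 75 − 22 = 53 mm → 1.2 × 53 × 6 × 450 / 1000 = 171.7 → r_n = 129.6 kN.
R_n = 2 × 61.56 + 4 × 129.6 = 641.5 kN.
Design strength φR_n = 0.75 × 641.5 = 481 kN.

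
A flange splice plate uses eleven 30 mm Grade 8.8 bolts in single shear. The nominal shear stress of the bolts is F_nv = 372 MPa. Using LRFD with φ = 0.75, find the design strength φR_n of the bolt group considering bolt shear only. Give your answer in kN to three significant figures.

A_b = π × 30² / 4 = 706.9 mm².
R_n = F_nv · A_b · n · n_s = 372 × 706.9 × 11 × 1 / 1000 = 2892 kN.
Design strength φR_n = 0.75 × 2892 = 2170 kN.

2170 kN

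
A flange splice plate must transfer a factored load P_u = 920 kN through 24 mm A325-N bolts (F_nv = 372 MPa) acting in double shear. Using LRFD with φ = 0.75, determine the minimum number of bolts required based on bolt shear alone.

A_b = π·24²/4 = 452.4 mm².
Per-bolt design strength φR_n = 0.75 × 372 × 452.4 × 2 / 1000 = 252.4 kN.
n ≥ 920 / 252.4 = 3.645 → use 4 bolts.

4 bolts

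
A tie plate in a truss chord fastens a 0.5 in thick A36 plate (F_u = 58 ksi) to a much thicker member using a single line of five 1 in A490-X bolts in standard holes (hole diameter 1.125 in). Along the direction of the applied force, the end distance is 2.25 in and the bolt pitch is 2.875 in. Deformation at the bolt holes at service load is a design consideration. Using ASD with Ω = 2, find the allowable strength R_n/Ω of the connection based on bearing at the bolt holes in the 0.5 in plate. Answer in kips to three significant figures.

151 kips

Per bolt r_n = 1.2 l_c t F_u ≤ 2.4 d t F_u; upper limit = 2.4 × 1 × 0.5 × 58 = 69.6 kips.
Edge bolt: l_c = 2.25 − 1.125/2 = 1.688 in → 1.2 × 1.688 × 0.5 × 58 = 58.72 → r_n = 58.72 kips.
Interior bolts: l_c = 2.875 − 1.125 = 1.75 in → 1.2 × 1.75 × 0.5 × 58 = 60.9 → r_n = 60.9 kips.
R_n = 1 × 58.72 + 4 × 60.9 = 302.3 kips.
Allowable strength R_n/Ω = 302.3 / 2 = 151 kips.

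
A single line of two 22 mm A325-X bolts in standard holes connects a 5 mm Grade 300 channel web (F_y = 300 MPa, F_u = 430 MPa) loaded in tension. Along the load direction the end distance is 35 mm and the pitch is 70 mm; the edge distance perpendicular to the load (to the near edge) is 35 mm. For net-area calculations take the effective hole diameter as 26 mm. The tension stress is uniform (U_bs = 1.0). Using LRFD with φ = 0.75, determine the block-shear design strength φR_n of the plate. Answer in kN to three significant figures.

Shear plane L_v = 35 + 1·70 = 105 mm; A_gv = 105 × 5 = 525 mm².
A_nv = (105 − 1.5·26) × 5 = 330 mm².
A_nt = (35 − 0.5·26) × 5 = 110 mm².
0.6 F_u A_nv = 85.14 kN; 0.6 F_y A_gv = 94.5 kN → shear rupture governs the shear term.
R_n = 85.14 + 1.0 × 430 × 110 / 1000 = 132.4 kN.
Design strength φR_n = 0.75 × 132.4 = 99.3 kN.

99.3 kN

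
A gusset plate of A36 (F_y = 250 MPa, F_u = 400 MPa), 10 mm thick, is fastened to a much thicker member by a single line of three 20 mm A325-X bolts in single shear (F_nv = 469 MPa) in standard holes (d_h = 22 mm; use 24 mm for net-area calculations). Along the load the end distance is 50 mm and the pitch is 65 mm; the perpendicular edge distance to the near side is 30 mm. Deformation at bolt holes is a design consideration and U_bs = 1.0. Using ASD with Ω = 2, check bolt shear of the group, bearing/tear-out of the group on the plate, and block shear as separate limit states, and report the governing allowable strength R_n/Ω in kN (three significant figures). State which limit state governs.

Bolt shear: A_b = π·20²/4 = 314.2 mm²; R_n = 469 × 314.2 × 3 × 1 / 1000 = 442 kN → 442 / 2 = 221 kN.
Bearing: edge l_c = 39, r_n = 187.2 kN; interior l_c = 43, r_n = 192 kN; R_n = 187.2 + 2·192 = 571.2 kN → 286 kN.
Block shear: A_gv = 1800, A_nv = 1200, A_nt = 180 mm²; R_n = min(0.6F_uA_nv, 0.6F_yA_gv) + U_bs·F_u·A_nt = 342 kN → 171 kN.
Block shear governs: 171 kN.

171 kN (block shear governs)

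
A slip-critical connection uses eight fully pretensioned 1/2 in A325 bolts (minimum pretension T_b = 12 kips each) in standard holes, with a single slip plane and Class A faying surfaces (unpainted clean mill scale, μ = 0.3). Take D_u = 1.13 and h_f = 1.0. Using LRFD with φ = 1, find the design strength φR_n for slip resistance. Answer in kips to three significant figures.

R_n = μ · D_u · h_f · T_b · n_s · n_b = 0.3 × 1.13 × 1.0 × 12 × 1 × 8 = 32.54 kips.
Design strength φR_n = 1 × 32.54 = 32.5 kips.

32.5 kips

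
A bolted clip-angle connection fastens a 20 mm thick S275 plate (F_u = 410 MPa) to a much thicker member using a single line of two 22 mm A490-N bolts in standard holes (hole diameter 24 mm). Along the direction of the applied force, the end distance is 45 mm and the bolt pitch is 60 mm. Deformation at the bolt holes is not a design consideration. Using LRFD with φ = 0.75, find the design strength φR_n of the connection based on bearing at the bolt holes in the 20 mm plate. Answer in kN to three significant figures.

Per bolt r_n = 1.5 l_c t F_u ≤ 3.0 d t F_u; upper limit = 3.0 × 22 × 20 × 410 / 1000 = 541.2 kN.
Edge bolt: l_c = 45 − 24/2 = 33 mm → 1.5 × 33 × 20 × 410 / 1000 = 405.9 → r_n = 405.9 kN.
Interior bolts: l_c = 60 − 24 = 36 mm → 1.5 × 36 × 20 × 410 / 1000 = 442.8 → r_n = 442.8 kN.
R_n = 1 × 405.9 + 1 × 442.8 = 848.7 kN.
Design strength φR_n = 0.75 × 848.7 = 637 kN.

637 kN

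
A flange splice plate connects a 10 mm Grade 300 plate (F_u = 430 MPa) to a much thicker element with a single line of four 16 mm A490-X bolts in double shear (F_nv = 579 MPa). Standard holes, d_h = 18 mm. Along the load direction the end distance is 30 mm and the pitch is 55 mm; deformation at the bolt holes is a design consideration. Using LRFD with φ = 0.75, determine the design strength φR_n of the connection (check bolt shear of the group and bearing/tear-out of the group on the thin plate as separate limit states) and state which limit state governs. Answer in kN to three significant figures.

453 kN (bearing governs)

Bolt shear: A_b = π·16²/4 = 201.1 mm²; R_n = 579 × 201.1 × 4 × 2 / 1000 = 931.3 kN → 0.75 × 931.3 = 698 kN.
Bearing (1.2 l_c t F_u ≤ 2.4 d t F_u): upper limit = 2.4·16·10·430 / 1000 = 165.1 kN.
  Edge l_c = 30 − 18/2 = 21 → r_n = 108.4 kN; interior l_c = 55 − 18 = 37 → r_n = 165.1 kN.
  R_n,bearing = 1·108.4 + 3·165.1 = 603.7 kN → 0.75 × 603.7 = 453 kN.
Bearing governs: 453 kN.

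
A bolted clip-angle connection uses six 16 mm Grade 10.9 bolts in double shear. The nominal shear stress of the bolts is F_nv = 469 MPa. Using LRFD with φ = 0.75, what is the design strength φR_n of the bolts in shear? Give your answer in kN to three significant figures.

849 kN

A_b = π × 16² / 4 = 201.1 mm².
R_n = F_nv · A_b · n · n_s = 469 × 201.1 × 6 × 2 / 1000 = 1132 kN.
Design strength φR_n = 0.75 × 1132 = 849 kN.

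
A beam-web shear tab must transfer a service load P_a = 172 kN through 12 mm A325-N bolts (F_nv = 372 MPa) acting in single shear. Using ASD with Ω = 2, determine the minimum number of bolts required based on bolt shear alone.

A_b = π·12²/4 = 113.1 mm².
Per-bolt allowable strength R_n/Ω = 372 × 113.1 × 1 / 1000 / 2 = 21.04 kN.
n ≥ 172 / 21.04 = 8.176 → use 9 bolts.

9 bolts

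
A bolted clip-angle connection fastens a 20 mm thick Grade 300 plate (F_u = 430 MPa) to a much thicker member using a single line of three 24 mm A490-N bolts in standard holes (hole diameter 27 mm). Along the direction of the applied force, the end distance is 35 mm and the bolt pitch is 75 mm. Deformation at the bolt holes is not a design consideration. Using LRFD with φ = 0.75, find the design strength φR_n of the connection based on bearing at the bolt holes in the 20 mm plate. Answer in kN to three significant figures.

1140 kN

Per bolt r_n = 1.5 l_c t F_u ≤ 3.0 d t F_u; upper limit = 3.0 × 24 × 20 × 430 / 1000 = 619.2 kN.
Edge bolt: l_c = 35 − 27/2 = 21.5 mm → 1.5 × 21.5 × 20 × 430 / 1000 = 277.4 → r_n = 277.4 kN.
Interior bolts: l_c = 75 − 27 = 48 mm → 1.5 × 48 × 20 × 430 / 1000 = 619.2 → r_n = 619.2 kN.
R_n = 1 × 277.4 + 2 × 619.2 = 1516 kN.
Design strength φR_n = 0.75 × 1516 = 1140 kN.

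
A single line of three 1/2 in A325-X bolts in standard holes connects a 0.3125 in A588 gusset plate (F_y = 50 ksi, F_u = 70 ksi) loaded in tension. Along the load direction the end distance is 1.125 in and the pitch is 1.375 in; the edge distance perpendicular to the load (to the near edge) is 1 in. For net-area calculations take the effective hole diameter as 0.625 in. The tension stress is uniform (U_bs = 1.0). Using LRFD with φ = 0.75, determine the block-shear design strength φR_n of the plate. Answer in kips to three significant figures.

34 kips

Shear plane L_v = 1.125 + 2·1.375 = 3.875 in; A_gv = 3.875 × 0.3125 = 1.211 in².
A_nv = (3.875 − 2.5·0.625) × 0.3125 = 0.7227 in².
A_nt = (1 − 0.5·0.625) × 0.3125 = 0.2148 in².
0.6 F_u A_nv = 30.35 kips; 0.6 F_y A_gv = 36.33 kips → shear rupture governs the shear term.
R_n = 30.35 + 1.0 × 70 × 0.2148 = 45.39 kips.
Design strength φR_n = 0.75 × 45.39 = 34 kips.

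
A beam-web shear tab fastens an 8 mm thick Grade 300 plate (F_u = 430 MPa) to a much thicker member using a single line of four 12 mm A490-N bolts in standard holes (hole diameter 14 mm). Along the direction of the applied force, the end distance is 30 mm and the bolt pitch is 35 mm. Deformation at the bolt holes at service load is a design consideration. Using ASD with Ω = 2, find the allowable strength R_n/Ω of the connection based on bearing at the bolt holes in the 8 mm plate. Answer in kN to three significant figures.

178 kN

Per bolt r_n = 1.2 l_c t F_u ≤ 2.4 d t F_u; upper limit = 2.4 × 12 × 8 × 430 / 1000 = 99.07 kN.
Edge bolt: l_c = 30 − 14/2 = 23 mm → 1.2 × 23 × 8 × 430 / 1000 = 94.94 → r_n = 94.94 kN.
Interior bolts: l_c = 35 − 14 = 21 mm → 1.2 × 21 × 8 × 430 / 1000 = 86.69 → r_n = 86.69 kN.
R_n = 1 × 94.94 + 3 × 86.69 = 355 kN.
Allowable strength R_n/Ω = 355 / 2 = 178 kN.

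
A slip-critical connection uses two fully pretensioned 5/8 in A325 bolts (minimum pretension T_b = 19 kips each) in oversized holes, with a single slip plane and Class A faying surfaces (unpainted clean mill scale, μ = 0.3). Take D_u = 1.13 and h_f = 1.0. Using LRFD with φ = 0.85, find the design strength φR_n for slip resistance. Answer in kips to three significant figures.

10.9 kips

R_n = μ · D_u · h_f · T_b · n_s · n_b = 0.3 × 1.13 × 1.0 × 19 × 1 × 2 = 12.88 kips.
Design strength φR_n = 0.85 × 12.88 = 10.9 kips.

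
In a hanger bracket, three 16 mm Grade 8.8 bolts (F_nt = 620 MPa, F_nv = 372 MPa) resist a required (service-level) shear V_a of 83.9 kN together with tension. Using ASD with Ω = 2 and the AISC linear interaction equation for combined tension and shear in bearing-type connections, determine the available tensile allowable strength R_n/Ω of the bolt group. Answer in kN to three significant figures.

103 kN

A_b = π·16²/4 = 201.1 mm²; f_rv = 83.9 × 1000 / (3 × 201.1) = 139.1 MPa.
F'_nt = 1.3 F_nt − (Ω F_nt / F_nv) f_rv = 1.3·620 − (2·620/372)·139.1 = 342.4 MPa, capped at F_nt → F'_nt = 342.4 MPa.
R_n = F'_nt · A_b · n = 342.4 × 201.1 × 3 / 1000 = 206.5 kN.
Allowable strength R_n/Ω = 206.5 / 2 = 103 kN.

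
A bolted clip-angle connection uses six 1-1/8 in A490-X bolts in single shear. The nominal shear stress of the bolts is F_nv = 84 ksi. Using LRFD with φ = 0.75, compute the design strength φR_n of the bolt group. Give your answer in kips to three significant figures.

A_b = π × 1.125² / 4 = 0.994 in².
R_n = F_nv · A_b · n · n_s = 84 × 0.994 × 6 × 1 = 501 kips.
Design strength φR_n = 0.75 × 501 = 376 kips.

376 kips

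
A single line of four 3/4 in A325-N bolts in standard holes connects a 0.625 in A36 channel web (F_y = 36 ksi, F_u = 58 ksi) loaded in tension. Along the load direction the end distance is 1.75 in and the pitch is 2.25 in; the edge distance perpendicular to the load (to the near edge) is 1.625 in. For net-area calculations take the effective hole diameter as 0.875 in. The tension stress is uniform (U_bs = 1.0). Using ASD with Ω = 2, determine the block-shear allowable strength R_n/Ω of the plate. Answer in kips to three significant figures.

Shear plane L_v = 1.75 + 3·2.25 = 8.5 in; A_gv = 8.5 × 0.625 = 5.312 in².
A_nv = (8.5 − 3.5·0.875) × 0.625 = 3.398 in².
A_nt = (1.625 − 0.5·0.875) × 0.625 = 0.7422 in².
0.6 F_u A_nv = 118.3 kips; 0.6 F_y A_gv = 114.7 kips → shear yielding governs the shear term.
R_n = 114.7 + 1.0 × 58 × 0.7422 = 157.8 kips.
Allowable strength R_n/Ω = 157.8 / 2 = 78.9 kips.

78.9 kips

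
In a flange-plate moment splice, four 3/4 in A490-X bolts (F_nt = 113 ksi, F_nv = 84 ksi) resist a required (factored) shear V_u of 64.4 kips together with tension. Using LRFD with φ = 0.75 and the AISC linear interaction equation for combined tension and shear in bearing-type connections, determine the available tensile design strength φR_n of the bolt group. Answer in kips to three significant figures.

108 kips

A_b = π·0.75²/4 = 0.4418 in²; f_rv = 64.4 / (4 × 0.4418) = 36.44 ksi.
F'_nt = 1.3 F_nt − (F_nt / φF_nv) f_rv = 1.3·113 − (113/(0.75·84))·36.44 = 81.53 ksi, capped at F_nt → F'_nt = 81.53 ksi.
R_n = F'_nt · A_b · n = 81.53 × 0.4418 × 4 = 144.1 kips.
Design strength φR_n = 0.75 × 144.1 = 108 kips.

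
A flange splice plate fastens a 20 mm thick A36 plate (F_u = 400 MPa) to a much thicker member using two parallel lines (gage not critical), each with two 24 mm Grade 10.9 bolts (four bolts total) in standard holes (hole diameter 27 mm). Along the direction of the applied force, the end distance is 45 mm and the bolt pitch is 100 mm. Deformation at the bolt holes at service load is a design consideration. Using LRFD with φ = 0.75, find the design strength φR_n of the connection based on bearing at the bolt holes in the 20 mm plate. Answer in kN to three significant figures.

Per bolt r_n = 1.2 l_c t F_u ≤ 2.4 d t F_u; upper limit = 2.4 × 24 × 20 × 400 / 1000 = 460.8 kN.
Edge bolt: l_c = 45 − 27/2 = 31.5 mm → 1.2 × 31.5 × 20 × 400 / 1000 = 302.4 → r_n = 302.4 kN.
Interior bolts: l_c = 100 − 27 = 73 mm → 1.2 × 73 × 20 × 400 / 1000 = 700.8 → r_n = 460.8 kN.
R_n = 2 × 302.4 + 2 × 460.8 = 1526 kN.
Design strength φR_n = 0.75 × 1526 = 1140 kN.

1140 kN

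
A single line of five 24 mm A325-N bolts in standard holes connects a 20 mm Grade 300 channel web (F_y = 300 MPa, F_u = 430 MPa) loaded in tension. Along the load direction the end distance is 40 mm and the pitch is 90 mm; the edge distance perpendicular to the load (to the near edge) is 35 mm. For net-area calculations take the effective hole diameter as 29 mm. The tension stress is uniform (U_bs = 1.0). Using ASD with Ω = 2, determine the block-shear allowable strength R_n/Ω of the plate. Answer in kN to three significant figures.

Shear plane L_v = 40 + 4·90 = 400 mm; A_gv = 400 × 20 = 8000 mm².
A_nv = (400 − 4.5·29) × 20 = 5390 mm².
A_nt = (35 − 0.5·29) × 20 = 410 mm².
0.6 F_u A_nv = 1391 kN; 0.6 F_y A_gv = 1440 kN → shear rupture governs the shear term.
R_n = 1391 + 1.0 × 430 × 410 / 1000 = 1567 kN.
Allowable strength R_n/Ω = 1567 / 2 = 783 kN.

783 kN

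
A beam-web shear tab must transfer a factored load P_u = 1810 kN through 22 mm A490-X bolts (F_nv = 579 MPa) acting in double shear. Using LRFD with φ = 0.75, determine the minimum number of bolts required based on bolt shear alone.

A_b = π·22²/4 = 380.1 mm².
Per-bolt design strength φR_n = 0.75 × 579 × 380.1 × 2 / 1000 = 330.1 kN.
n ≥ 1810 / 330.1 = 5.482 → use 6 bolts.

6 bolts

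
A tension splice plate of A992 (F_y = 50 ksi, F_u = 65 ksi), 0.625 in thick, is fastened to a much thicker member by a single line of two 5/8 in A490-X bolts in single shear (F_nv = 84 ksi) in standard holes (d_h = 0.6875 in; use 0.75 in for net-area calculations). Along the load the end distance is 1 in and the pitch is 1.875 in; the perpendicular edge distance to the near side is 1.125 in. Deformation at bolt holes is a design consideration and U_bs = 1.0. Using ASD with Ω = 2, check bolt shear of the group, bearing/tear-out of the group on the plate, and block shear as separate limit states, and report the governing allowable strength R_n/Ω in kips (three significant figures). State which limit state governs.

Bolt shear: A_b = π·0.625²/4 = 0.3068 in²; R_n = 84 × 0.3068 × 2 × 1 = 51.54 kips → 51.54 / 2 = 25.8 kips.
Bearing: edge l_c = 0.6562, r_n = 31.99 kips; interior l_c = 1.188, r_n = 57.89 kips; R_n = 31.99 + 1·57.89 = 89.88 kips → 44.9 kips.
Block shear: A_gv = 1.797, A_nv = 1.094, A_nt = 0.4688 in²; R_n = min(0.6F_uA_nv, 0.6F_yA_gv) + U_bs·F_u·A_nt = 73.12 kips → 36.6 kips.
Bolt shear governs: 25.8 kips.

25.8 kips (bolt shear governs)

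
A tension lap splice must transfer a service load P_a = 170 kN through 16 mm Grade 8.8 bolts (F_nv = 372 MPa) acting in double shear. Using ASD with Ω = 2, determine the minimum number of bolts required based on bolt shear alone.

A_b = π·16²/4 = 201.1 mm².
Per-bolt allowable strength R_n/Ω = 372 × 201.1 × 2 / 1000 / 2 = 74.8 kN.
n ≥ 170 / 74.8 = 2.273 → use 3 bolts.

3 bolts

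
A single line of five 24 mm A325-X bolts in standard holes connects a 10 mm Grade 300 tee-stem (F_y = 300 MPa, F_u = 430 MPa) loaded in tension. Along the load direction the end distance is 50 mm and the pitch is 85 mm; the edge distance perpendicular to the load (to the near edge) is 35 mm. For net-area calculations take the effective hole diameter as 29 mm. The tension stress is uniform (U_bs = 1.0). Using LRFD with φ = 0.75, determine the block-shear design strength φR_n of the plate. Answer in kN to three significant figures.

568 kN

Shear plane L_v = 50 + 4·85 = 390 mm; A_gv = 390 × 10 = 3900 mm².
A_nv = (390 − 4.5·29) × 10 = 2595 mm².
A_nt = (35 − 0.5·29) × 10 = 205 mm².
0.6 F_u A_nv = 669.5 kN; 0.6 F_y A_gv = 702 kN → shear rupture governs the shear term.
R_n = 669.5 + 1.0 × 430 × 205 / 1000 = 757.7 kN.
Design strength φR_n = 0.75 × 757.7 = 568 kN.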